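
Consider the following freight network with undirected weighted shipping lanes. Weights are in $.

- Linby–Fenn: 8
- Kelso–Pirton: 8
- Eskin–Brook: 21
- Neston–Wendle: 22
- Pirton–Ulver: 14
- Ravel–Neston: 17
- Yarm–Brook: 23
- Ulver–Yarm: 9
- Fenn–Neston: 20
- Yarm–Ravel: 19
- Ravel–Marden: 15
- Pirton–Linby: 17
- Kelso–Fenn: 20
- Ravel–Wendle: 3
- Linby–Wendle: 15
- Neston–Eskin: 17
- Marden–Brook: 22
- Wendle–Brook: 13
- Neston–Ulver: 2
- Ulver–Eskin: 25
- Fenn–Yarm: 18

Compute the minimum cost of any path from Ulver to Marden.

Candidate routes:
Ulver–Neston–Wendle–Ravel–Marden: 2+22+3+15 = 42
Ulver–Neston–Ravel–Marden: 2+17+15 = 34
Ulver–Yarm–Ravel–Marden: 9+19+15 = 43
Cheapest is Ulver–Neston–Ravel–Marden at $34.

$34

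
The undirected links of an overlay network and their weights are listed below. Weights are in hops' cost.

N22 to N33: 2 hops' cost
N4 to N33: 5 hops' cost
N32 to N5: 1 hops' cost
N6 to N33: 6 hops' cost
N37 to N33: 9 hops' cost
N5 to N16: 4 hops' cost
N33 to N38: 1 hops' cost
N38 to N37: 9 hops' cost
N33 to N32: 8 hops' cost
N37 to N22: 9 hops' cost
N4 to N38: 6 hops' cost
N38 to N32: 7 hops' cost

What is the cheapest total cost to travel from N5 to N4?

Enumerating some paths:
N5 - N32 - N33 - N38 - N4: 1+8+1+6 = 16
N5 - N32 - N38 - N4: 1+7+6 = 14
The minimum is 14 hops' cost via N5 - N32 - N38 - N4.

14 hops' cost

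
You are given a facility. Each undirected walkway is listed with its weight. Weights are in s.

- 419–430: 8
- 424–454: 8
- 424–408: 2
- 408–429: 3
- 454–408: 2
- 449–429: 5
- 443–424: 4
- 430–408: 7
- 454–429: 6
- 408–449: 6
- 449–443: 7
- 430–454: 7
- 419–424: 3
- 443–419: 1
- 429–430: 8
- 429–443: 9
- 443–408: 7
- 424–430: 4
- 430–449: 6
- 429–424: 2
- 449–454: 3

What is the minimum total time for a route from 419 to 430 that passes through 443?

Shortest 419→443: 419 → 443 = 1
Shortest 443→430: 443 → 424 → 430 = 8
Total via 443: 1 + 8 = 9 s.

9 s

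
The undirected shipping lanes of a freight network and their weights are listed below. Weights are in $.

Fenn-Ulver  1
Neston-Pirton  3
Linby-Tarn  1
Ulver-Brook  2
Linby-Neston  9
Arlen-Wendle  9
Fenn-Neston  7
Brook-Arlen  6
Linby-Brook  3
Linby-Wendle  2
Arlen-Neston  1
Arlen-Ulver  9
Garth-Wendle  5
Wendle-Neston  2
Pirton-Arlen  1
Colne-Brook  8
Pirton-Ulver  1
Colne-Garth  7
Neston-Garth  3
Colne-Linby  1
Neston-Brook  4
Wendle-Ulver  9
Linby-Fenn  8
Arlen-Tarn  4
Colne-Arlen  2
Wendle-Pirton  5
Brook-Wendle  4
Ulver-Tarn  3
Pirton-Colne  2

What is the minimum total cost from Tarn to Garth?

$8

Candidate routes:
Tarn–Linby–Colne–Pirton–Arlen–Neston–Garth: 1+1+2+1+1+3 = 9
Tarn–Linby–Wendle–Garth: 1+2+5 = 8
Tarn–Ulver–Pirton–Arlen–Neston–Garth: 3+1+1+1+3 = 9
Tarn–Linby–Colne–Garth: 1+1+7 = 9
The minimum is $8 via Tarn–Linby–Wendle–Garth.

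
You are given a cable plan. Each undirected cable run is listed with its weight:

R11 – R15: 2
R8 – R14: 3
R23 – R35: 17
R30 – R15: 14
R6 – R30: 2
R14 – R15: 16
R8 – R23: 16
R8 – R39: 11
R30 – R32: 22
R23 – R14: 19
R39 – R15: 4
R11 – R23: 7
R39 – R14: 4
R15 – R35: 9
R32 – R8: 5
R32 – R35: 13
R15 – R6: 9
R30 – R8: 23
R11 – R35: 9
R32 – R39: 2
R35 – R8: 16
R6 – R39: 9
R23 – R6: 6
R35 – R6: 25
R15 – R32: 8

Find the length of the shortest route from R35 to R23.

16

Settle nodes by increasing distance from R35:
R35: 0
R11: 9  (via R35)
R15: 9  (via R35)
R32: 13  (via R35)
R39: 13  (via R15)
R23: 16  (via R11)
Shortest route: R35 → R11 → R23 = 16.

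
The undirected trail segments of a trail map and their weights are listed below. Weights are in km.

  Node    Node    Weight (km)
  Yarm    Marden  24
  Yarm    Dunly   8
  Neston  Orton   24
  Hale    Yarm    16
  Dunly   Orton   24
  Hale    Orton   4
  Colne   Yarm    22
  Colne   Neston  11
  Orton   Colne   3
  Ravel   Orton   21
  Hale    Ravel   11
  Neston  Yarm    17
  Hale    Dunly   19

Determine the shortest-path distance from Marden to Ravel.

51 km

Running Dijkstra from Marden:
Marden: 0
Yarm: 24  (via Marden)
Dunly: 32  (via Yarm)
Hale: 40  (via Yarm)
Neston: 41  (via Yarm)
Orton: 44  (via Hale)
Colne: 46  (via Yarm)
Ravel: 51  (via Hale)
Shortest route: Marden → Yarm → Hale → Ravel = 51 km.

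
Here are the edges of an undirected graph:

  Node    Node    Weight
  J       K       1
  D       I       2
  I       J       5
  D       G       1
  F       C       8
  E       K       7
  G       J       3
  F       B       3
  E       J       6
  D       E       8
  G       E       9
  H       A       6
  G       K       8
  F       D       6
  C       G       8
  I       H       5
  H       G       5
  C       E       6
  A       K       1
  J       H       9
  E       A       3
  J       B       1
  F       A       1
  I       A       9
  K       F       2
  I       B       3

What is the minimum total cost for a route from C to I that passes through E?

15

Shortest C→E: C–E = 6
Best E to I: E–A–K–J–B–I costing 9
Total via E: 6 + 9 = 15.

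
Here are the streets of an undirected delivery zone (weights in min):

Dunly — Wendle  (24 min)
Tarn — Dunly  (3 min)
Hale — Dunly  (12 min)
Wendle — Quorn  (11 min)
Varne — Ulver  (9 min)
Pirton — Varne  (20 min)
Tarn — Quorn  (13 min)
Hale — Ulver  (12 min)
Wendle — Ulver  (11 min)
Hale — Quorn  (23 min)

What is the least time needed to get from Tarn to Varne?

Compare a few routes:
Tarn → Dunly → Hale → Ulver → Varne: 3+12+12+9 = 36
Tarn → Dunly → Wendle → Ulver → Varne: 3+24+11+9 = 47
Tarn → Quorn → Hale → Ulver → Varne: 13+23+12+9 = 57
Tarn → Quorn → Wendle → Ulver → Varne: 13+11+11+9 = 44
The minimum is 36 min via Tarn → Dunly → Hale → Ulver → Varne.

36 min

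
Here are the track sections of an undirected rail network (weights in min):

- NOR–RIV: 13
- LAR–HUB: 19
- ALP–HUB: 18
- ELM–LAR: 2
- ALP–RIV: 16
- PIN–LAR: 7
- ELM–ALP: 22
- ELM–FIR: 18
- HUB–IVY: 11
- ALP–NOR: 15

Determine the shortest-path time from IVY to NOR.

44 min

Enumerating some paths:
IVY → HUB → ALP → NOR: 11+18+15 = 44
IVY → HUB → ALP → RIV → NOR: 11+18+16+13 = 58
Cheapest is IVY → HUB → ALP → NOR at 44 min.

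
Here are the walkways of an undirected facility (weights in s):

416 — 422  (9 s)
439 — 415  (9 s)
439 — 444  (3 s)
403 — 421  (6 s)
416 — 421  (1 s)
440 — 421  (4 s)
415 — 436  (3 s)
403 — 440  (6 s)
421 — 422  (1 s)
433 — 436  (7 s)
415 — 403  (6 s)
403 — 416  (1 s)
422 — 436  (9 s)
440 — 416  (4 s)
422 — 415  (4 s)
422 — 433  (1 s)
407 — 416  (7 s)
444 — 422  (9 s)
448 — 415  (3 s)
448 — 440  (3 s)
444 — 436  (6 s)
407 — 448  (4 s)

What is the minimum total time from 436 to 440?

Settle nodes by increasing distance from 436:
436: 0
415: 3  (via 436)
448: 6  (via 415)
444: 6  (via 436)
433: 7  (via 436)
422: 7  (via 415)
421: 8  (via 422)
440: 9  (via 448)
Shortest route: 436 → 415 → 448 → 440 = 9 s.

9 s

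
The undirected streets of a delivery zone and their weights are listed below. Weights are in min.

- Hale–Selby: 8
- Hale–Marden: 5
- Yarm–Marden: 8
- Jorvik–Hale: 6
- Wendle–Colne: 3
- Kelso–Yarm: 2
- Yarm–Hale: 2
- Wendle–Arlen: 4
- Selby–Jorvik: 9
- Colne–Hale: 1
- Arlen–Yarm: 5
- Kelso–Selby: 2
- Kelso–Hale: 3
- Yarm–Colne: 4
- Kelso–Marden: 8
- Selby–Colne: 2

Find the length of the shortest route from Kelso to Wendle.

Running Dijkstra from Kelso:
Kelso: 0
Selby: 2  (via Kelso)
Yarm: 2  (via Kelso)
Hale: 3  (via Kelso)
Colne: 4  (via Selby)
Arlen: 7  (via Yarm)
Wendle: 7  (via Colne)
Shortest route: Kelso → Selby → Colne → Wendle = 7 min.

7 min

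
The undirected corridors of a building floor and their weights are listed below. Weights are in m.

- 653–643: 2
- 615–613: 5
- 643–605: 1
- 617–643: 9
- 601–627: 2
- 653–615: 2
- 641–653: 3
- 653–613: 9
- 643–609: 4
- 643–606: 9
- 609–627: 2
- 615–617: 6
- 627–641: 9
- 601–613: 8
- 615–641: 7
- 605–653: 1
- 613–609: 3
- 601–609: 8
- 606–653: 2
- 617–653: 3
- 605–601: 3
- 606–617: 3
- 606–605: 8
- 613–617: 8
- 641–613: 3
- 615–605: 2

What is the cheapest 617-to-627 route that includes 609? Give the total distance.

11 m

Shortest 617→609: 617 → 653 → 643 → 609 = 9
Shortest 609→627: 609 → 627 = 2
Total via 609: 9 + 2 = 11 m.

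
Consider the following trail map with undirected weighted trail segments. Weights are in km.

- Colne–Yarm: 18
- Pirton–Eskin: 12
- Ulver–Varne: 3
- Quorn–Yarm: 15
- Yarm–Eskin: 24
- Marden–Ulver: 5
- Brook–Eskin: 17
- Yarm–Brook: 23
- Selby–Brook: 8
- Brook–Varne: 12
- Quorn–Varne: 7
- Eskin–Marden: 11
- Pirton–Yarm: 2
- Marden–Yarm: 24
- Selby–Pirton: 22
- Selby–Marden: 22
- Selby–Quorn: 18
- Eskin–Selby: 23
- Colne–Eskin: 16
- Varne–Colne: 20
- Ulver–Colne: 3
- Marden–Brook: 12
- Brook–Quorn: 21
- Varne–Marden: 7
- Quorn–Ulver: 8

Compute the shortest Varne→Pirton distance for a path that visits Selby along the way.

Best Varne to Selby: Varne → Brook → Selby costing 20
Best Selby to Pirton: Selby → Pirton costing 22
Total via Selby: 20 + 22 = 42 km.

42 km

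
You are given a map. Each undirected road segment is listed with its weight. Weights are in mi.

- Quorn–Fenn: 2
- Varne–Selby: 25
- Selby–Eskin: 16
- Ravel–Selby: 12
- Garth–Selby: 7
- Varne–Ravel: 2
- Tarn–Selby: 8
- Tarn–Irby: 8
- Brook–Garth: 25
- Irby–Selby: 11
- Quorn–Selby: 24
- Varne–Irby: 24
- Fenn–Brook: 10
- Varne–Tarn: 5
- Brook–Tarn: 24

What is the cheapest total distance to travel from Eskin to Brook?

Shortest distances from Eskin:
Eskin: 0
Selby: 16  (via Eskin)
Garth: 23  (via Selby)
Tarn: 24  (via Selby)
Irby: 27  (via Selby)
Ravel: 28  (via Selby)
Varne: 29  (via Tarn)
Quorn: 40  (via Selby)
Fenn: 42  (via Quorn)
Brook: 48  (via Garth)
Shortest route: Eskin → Selby → Garth → Brook = 48 mi.

48 mi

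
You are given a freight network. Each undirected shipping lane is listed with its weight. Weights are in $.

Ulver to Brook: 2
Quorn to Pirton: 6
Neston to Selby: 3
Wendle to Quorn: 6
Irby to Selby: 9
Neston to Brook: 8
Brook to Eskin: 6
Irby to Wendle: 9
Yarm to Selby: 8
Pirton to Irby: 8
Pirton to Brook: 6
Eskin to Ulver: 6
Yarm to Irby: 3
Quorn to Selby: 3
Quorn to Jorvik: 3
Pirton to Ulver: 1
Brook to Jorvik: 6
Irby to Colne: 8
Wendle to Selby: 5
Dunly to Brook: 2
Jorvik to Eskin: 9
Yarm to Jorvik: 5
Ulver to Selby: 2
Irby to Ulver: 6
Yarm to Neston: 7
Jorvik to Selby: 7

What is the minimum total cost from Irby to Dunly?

Shortest distances from Irby:
Irby: 0
Yarm: 3  (via Irby)
Ulver: 6  (via Irby)
Pirton: 7  (via Ulver)
Selby: 8  (via Ulver)
Jorvik: 8  (via Yarm)
Brook: 8  (via Ulver)
Colne: 8  (via Irby)
Wendle: 9  (via Irby)
Dunly: 10  (via Brook)
Shortest route: Irby–Ulver–Brook–Dunly = $10.

$10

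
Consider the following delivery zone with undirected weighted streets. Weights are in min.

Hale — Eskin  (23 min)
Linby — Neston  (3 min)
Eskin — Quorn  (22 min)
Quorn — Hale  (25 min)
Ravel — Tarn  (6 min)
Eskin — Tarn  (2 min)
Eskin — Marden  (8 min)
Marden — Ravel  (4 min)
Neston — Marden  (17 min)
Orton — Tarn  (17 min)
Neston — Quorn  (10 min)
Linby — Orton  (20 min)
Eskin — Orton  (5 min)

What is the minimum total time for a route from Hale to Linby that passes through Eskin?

48 min

Shortest Hale→Eskin: Hale → Eskin = 23
Best Eskin to Linby: Eskin → Orton → Linby costing 25
Total via Eskin: 23 + 25 = 48 min.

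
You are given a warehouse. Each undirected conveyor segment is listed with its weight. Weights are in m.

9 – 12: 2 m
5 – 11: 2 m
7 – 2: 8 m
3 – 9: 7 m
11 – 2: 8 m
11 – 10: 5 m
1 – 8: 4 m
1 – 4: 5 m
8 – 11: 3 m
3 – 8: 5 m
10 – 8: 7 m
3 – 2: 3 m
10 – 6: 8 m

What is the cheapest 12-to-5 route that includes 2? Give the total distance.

22 m

Shortest 12→2: 12 → 9 → 3 → 2 = 12
Shortest 2→5: 2 → 11 → 5 = 10
Total via 2: 12 + 10 = 22 m.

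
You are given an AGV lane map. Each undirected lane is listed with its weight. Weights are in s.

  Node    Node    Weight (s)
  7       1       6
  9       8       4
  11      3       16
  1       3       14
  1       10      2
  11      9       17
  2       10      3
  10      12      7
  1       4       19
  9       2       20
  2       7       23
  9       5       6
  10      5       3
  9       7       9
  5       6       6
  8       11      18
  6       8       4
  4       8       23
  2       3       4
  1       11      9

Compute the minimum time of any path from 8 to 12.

Running Dijkstra from 8:
8: 0
6: 4  (via 8)
9: 4  (via 8)
5: 10  (via 6)
7: 13  (via 9)
10: 13  (via 5)
1: 15  (via 10)
2: 16  (via 10)
11: 18  (via 8)
3: 20  (via 2)
12: 20  (via 10)
Shortest route: 8 → 6 → 5 → 10 → 12 = 20 s.

20 s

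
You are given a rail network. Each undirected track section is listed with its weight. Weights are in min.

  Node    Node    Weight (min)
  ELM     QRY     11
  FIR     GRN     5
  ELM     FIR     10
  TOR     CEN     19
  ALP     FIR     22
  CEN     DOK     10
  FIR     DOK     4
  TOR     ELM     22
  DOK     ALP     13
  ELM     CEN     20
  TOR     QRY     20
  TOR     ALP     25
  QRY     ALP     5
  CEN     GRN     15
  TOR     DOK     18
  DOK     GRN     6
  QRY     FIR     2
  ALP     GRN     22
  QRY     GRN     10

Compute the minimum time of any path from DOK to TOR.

18 min

Enumerating some paths:
DOK–FIR–QRY–TOR: 4+2+20 = 26
DOK–TOR: 18 = 18
DOK–GRN–FIR–QRY–TOR: 6+5+2+20 = 33
DOK–CEN–TOR: 10+19 = 29
The minimum is 18 min via DOK–TOR.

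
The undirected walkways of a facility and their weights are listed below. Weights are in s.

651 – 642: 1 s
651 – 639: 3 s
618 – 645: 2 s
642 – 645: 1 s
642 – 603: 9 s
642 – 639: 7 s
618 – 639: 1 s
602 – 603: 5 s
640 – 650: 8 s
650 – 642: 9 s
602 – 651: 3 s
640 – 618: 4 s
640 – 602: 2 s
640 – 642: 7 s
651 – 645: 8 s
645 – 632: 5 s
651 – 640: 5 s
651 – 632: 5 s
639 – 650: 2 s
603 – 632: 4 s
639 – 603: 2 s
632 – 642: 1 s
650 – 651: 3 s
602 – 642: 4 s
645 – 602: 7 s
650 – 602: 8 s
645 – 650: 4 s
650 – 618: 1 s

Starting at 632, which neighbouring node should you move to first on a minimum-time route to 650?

642

Compare a few routes:
632 - 642 - 645 - 650: 1+1+4 = 6
632 - 642 - 651 - 650: 1+1+3 = 5
Cheapest is 632 - 642 - 651 - 650 at 5 s.
So from 632 the first move is to 642.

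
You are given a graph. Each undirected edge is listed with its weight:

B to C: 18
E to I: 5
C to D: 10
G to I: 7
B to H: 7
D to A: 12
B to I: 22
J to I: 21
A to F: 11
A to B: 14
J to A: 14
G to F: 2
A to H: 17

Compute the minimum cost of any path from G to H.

30

Shortest distances from G:
G: 0
F: 2  (via G)
I: 7  (via G)
E: 12  (via I)
A: 13  (via F)
D: 25  (via A)
B: 27  (via A)
J: 27  (via A)
H: 30  (via A)
Shortest route: G–F–A–H = 30.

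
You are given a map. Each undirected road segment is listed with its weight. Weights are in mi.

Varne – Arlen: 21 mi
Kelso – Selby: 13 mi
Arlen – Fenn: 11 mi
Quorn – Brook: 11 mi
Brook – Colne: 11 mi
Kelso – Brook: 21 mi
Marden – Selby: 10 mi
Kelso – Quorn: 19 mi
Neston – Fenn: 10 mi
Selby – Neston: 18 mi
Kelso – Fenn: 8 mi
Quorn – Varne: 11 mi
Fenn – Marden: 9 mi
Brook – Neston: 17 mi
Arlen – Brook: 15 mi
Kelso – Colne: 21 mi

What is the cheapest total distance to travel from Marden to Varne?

Settle nodes by increasing distance from Marden:
Marden: 0
Fenn: 9  (via Marden)
Selby: 10  (via Marden)
Kelso: 17  (via Fenn)
Neston: 19  (via Fenn)
Arlen: 20  (via Fenn)
Brook: 35  (via Arlen)
Quorn: 36  (via Kelso)
Colne: 38  (via Kelso)
Varne: 41  (via Arlen)
Shortest route: Marden → Fenn → Arlen → Varne = 41 mi.

41 mi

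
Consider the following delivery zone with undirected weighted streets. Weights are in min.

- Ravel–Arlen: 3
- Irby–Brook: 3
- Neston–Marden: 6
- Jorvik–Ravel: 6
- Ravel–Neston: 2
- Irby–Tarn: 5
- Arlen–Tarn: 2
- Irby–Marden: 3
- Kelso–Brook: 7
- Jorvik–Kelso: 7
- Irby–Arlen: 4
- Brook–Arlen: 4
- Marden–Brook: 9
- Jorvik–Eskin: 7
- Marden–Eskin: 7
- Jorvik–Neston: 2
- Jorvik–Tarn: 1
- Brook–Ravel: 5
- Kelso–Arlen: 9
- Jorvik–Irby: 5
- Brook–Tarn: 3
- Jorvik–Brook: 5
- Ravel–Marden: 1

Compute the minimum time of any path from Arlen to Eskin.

Settle nodes by increasing distance from Arlen:
Arlen: 0
Tarn: 2  (via Arlen)
Ravel: 3  (via Arlen)
Jorvik: 3  (via Tarn)
Brook: 4  (via Arlen)
Marden: 4  (via Ravel)
Irby: 4  (via Arlen)
Neston: 5  (via Ravel)
Kelso: 9  (via Arlen)
Eskin: 10  (via Jorvik)
Shortest route: Arlen–Tarn–Jorvik–Eskin = 10 min.

10 min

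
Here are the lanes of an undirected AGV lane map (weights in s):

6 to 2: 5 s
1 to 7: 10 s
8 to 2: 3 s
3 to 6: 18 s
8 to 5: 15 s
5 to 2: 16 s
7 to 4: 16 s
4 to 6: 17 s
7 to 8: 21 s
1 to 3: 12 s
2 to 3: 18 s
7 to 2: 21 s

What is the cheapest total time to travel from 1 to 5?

46 s

Candidate routes:
1 - 7 - 2 - 8 - 5: 10+21+3+15 = 49
1 - 7 - 2 - 5: 10+21+16 = 47
1 - 3 - 2 - 8 - 5: 12+18+3+15 = 48
1 - 3 - 2 - 5: 12+18+16 = 46
The minimum is 46 s via 1 - 3 - 2 - 5.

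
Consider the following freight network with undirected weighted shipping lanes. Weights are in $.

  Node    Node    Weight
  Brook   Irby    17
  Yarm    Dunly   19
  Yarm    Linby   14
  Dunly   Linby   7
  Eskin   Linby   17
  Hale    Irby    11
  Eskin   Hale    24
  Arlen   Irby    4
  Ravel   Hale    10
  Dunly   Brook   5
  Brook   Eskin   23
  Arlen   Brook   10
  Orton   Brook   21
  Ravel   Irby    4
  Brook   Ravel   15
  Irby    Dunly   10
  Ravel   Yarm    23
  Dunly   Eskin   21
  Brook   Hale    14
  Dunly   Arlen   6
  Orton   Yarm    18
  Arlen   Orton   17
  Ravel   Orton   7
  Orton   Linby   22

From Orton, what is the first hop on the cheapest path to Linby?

Compare a few routes:
Orton - Ravel - Irby - Dunly - Linby: 7+4+10+7 = 28
Orton - Ravel - Irby - Arlen - Dunly - Linby: 7+4+4+6+7 = 28
Orton - Linby: 22 = 22
Orton - Arlen - Dunly - Linby: 17+6+7 = 30
The minimum is $22 via Orton - Linby.
So from Orton the first move is to Linby.

Linby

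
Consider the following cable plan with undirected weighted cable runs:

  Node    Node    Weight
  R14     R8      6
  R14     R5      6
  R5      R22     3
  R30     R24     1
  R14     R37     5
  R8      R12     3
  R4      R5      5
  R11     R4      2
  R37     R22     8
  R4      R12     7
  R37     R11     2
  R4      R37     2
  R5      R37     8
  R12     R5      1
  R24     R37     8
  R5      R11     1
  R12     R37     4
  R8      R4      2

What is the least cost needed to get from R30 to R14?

Running Dijkstra from R30:
R30: 0
R24: 1  (via R30)
R37: 9  (via R24)
R11: 11  (via R37)
R4: 11  (via R37)
R5: 12  (via R11)
R8: 13  (via R4)
R12: 13  (via R37)
R14: 14  (via R37)
Shortest route: R30–R24–R37–R14 = 14.

14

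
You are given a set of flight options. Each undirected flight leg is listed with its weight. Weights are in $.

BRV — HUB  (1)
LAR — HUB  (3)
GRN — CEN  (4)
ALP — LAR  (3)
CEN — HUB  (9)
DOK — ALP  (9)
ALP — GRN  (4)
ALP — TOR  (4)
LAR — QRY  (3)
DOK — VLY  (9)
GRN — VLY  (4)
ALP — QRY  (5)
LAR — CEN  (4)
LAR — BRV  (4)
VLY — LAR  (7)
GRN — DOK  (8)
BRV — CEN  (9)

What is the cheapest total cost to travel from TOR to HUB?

Settle nodes by increasing distance from TOR:
TOR: 0
ALP: 4  (via TOR)
LAR: 7  (via ALP)
GRN: 8  (via ALP)
QRY: 9  (via ALP)
HUB: 10  (via LAR)
Shortest route: TOR–ALP–LAR–HUB = $10.

$10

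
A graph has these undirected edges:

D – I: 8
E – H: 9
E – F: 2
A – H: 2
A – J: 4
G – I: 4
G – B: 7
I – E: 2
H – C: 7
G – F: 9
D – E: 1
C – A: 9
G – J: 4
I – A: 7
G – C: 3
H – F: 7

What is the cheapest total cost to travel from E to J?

Candidate routes:
E - I - A - J: 2+7+4 = 13
E - H - A - J: 9+2+4 = 15
E - I - G - J: 2+4+4 = 10
The minimum is 10 via E - I - G - J.

10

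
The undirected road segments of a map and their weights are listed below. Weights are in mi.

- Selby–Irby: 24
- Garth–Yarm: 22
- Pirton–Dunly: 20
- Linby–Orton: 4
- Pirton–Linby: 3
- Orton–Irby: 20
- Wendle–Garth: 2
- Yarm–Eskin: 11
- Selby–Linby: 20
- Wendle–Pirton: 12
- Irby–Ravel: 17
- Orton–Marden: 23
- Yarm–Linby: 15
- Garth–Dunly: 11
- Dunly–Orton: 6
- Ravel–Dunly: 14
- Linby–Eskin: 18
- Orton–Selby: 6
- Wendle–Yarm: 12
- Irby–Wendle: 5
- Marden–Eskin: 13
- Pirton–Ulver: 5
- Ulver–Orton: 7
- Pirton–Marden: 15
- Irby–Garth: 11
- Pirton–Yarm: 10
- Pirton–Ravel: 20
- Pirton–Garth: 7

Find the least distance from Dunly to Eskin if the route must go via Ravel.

55 mi

Shortest Dunly→Ravel: Dunly–Ravel = 14
Best Ravel to Eskin: Ravel–Pirton–Linby–Eskin costing 41
Total via Ravel: 14 + 41 = 55 mi.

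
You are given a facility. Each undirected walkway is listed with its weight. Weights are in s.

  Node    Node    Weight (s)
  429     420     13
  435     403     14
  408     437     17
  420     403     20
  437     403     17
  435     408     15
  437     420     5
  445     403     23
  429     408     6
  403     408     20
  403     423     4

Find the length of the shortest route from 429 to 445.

49 s

Running Dijkstra from 429:
429: 0
408: 6  (via 429)
420: 13  (via 429)
437: 18  (via 420)
435: 21  (via 408)
403: 26  (via 408)
423: 30  (via 403)
445: 49  (via 403)
Shortest route: 429 → 408 → 403 → 445 = 49 s.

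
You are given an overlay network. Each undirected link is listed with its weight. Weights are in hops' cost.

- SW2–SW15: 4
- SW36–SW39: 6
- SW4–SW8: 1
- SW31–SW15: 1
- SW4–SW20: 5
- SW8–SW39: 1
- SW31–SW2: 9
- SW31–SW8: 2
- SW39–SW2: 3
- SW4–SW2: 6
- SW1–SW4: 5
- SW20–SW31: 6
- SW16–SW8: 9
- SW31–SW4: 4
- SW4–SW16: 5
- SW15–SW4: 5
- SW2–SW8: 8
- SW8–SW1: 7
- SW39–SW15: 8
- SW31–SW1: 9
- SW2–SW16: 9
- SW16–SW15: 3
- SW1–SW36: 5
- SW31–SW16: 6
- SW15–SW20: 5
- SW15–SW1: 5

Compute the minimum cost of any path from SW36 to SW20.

13 hops' cost

Compare a few routes:
SW36–SW39–SW8–SW4–SW20: 6+1+1+5 = 13
SW36–SW1–SW4–SW20: 5+5+5 = 15
SW36–SW1–SW15–SW20: 5+5+5 = 15
The minimum is 13 hops' cost via SW36–SW39–SW8–SW4–SW20.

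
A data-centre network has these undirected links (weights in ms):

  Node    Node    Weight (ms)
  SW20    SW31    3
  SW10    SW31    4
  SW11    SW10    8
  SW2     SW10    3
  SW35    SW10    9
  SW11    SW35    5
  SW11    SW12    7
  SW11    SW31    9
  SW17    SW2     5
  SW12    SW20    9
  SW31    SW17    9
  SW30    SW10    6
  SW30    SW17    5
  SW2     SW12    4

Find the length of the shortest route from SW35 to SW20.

Candidate routes:
SW35 → SW10 → SW31 → SW20: 9+4+3 = 16
SW35 → SW11 → SW31 → SW20: 5+9+3 = 17
Cheapest is SW35 → SW10 → SW31 → SW20 at 16 ms.

16 ms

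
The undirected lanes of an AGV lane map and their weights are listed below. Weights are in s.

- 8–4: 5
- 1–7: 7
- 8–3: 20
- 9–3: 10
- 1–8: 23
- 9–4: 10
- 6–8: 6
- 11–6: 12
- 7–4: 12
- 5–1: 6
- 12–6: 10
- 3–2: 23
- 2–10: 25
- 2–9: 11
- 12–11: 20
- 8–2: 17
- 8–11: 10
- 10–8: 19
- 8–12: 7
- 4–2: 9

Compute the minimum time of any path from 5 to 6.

35 s

Settle nodes by increasing distance from 5:
5: 0
1: 6  (via 5)
7: 13  (via 1)
4: 25  (via 7)
8: 29  (via 1)
2: 34  (via 4)
6: 35  (via 8)
Shortest route: 5–1–8–6 = 35 s.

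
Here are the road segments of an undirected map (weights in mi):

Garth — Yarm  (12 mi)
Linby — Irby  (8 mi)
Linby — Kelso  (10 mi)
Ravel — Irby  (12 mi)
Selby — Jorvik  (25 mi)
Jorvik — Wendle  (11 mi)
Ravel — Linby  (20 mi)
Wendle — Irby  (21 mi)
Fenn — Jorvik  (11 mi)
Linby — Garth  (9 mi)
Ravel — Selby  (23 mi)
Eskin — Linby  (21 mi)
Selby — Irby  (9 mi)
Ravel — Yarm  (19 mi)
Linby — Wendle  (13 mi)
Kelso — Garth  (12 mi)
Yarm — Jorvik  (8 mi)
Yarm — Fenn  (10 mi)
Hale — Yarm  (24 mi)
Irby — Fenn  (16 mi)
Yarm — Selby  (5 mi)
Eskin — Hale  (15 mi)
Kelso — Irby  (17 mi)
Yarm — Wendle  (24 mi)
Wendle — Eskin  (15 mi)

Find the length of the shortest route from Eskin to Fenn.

37 mi

Shortest distances from Eskin:
Eskin: 0
Hale: 15  (via Eskin)
Wendle: 15  (via Eskin)
Linby: 21  (via Eskin)
Jorvik: 26  (via Wendle)
Irby: 29  (via Linby)
Garth: 30  (via Linby)
Kelso: 31  (via Linby)
Yarm: 34  (via Jorvik)
Fenn: 37  (via Jorvik)
Shortest route: Eskin–Wendle–Jorvik–Fenn = 37 mi.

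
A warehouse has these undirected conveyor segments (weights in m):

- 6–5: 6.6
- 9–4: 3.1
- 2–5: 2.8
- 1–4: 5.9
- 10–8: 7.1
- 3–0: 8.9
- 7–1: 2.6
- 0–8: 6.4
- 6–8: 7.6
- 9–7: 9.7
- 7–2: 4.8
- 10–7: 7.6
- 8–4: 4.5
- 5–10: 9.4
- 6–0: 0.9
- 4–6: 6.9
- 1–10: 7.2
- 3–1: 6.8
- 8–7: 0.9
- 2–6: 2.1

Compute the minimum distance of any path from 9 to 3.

15.8 m

Enumerating some paths:
9–4–1–3: 3.1+5.9+6.8 = 15.8
9–4–8–7–1–3: 3.1+4.5+0.9+2.6+6.8 = 17.9
9–7–1–3: 9.7+2.6+6.8 = 19.1
Cheapest is 9–4–1–3 at 15.8 m.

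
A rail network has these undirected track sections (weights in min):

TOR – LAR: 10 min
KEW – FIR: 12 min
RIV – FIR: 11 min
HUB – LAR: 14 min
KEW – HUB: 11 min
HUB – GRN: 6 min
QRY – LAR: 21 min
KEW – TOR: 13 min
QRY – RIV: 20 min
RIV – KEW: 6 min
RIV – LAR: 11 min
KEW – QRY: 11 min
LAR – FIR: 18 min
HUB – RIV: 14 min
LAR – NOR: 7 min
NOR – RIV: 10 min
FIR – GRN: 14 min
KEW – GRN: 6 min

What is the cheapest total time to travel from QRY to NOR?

Settle nodes by increasing distance from QRY:
QRY: 0
KEW: 11  (via QRY)
RIV: 17  (via KEW)
GRN: 17  (via KEW)
LAR: 21  (via QRY)
HUB: 22  (via KEW)
FIR: 23  (via KEW)
TOR: 24  (via KEW)
NOR: 27  (via RIV)
Shortest route: QRY–KEW–RIV–NOR = 27 min.

27 min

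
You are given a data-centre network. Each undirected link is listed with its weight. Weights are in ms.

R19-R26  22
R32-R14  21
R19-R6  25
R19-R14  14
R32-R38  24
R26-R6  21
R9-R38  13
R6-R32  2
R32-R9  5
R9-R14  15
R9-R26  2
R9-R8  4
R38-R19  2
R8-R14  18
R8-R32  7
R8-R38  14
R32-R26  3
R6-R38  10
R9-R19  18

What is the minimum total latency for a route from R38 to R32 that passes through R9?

18 ms

Best R38 to R9: R38–R9 costing 13
Best R9 to R32: R9–R32 costing 5
Total via R9: 13 + 5 = 18 ms.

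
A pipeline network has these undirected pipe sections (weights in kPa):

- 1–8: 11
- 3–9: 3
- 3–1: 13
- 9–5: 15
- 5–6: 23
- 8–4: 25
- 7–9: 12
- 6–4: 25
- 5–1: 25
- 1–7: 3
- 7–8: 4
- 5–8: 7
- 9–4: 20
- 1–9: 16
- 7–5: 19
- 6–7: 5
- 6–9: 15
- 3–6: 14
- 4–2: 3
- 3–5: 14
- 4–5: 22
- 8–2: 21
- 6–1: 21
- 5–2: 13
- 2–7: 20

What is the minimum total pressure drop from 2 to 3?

Settle nodes by increasing distance from 2:
2: 0
4: 3  (via 2)
5: 13  (via 2)
7: 20  (via 2)
8: 20  (via 5)
1: 23  (via 7)
9: 23  (via 4)
6: 25  (via 7)
3: 26  (via 9)
Shortest route: 2–4–9–3 = 26 kPa.

26 kPa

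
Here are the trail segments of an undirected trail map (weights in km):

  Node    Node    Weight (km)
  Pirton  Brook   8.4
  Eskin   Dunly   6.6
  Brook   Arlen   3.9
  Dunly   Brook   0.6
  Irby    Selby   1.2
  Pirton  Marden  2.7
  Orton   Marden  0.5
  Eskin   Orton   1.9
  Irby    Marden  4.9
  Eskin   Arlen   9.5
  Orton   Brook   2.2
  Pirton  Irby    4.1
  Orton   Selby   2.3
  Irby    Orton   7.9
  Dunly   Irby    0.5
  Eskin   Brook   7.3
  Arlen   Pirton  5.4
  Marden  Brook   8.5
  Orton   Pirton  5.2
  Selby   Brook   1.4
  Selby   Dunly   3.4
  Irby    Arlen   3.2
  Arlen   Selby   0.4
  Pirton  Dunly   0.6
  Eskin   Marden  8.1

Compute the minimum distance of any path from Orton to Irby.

3.3 km

Settle nodes by increasing distance from Orton:
Orton: 0
Marden: 0.5  (via Orton)
Eskin: 1.9  (via Orton)
Brook: 2.2  (via Orton)
Selby: 2.3  (via Orton)
Arlen: 2.7  (via Selby)
Dunly: 2.8  (via Brook)
Pirton: 3.2  (via Marden)
Irby: 3.3  (via Dunly)
Shortest route: Orton–Brook–Dunly–Irby = 3.3 km.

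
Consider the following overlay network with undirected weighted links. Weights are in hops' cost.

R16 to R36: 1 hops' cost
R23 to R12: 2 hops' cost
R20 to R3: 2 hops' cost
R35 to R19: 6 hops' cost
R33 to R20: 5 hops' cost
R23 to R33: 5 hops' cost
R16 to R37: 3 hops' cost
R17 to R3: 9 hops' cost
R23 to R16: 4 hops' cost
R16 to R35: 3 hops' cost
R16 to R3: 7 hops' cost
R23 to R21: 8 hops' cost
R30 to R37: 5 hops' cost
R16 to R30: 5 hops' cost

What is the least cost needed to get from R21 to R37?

Candidate routes:
R21 - R23 - R33 - R20 - R3 - R16 - R30 - R37: 8+5+5+2+7+5+5 = 37
R21 - R23 - R16 - R30 - R37: 8+4+5+5 = 22
R21 - R23 - R33 - R20 - R3 - R16 - R37: 8+5+5+2+7+3 = 30
R21 - R23 - R16 - R37: 8+4+3 = 15
Cheapest is R21 - R23 - R16 - R37 at 15 hops' cost.

15 hops' cost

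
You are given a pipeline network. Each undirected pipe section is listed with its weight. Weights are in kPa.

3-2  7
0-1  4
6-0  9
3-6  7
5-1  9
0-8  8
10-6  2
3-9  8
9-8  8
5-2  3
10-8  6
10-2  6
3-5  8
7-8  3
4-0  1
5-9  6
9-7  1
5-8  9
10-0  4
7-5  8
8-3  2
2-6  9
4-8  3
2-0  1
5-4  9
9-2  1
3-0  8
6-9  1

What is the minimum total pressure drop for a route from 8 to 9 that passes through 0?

Shortest 8→0: 8 → 4 → 0 = 4
Best 0 to 9: 0 → 2 → 9 costing 2
Total via 0: 4 + 2 = 6 kPa.

6 kPa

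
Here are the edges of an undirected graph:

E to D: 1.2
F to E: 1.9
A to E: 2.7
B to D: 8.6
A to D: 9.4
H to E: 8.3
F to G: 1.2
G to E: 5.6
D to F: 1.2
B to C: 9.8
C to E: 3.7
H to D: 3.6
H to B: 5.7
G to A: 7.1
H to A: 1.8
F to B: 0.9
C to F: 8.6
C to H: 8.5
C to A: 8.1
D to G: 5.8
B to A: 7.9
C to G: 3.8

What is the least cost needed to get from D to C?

Running Dijkstra from D:
D: 0
E: 1.2  (via D)
F: 1.2  (via D)
B: 2.1  (via F)
G: 2.4  (via F)
H: 3.6  (via D)
A: 3.9  (via E)
C: 4.9  (via E)
Shortest route: D–E–C = 4.9.

4.9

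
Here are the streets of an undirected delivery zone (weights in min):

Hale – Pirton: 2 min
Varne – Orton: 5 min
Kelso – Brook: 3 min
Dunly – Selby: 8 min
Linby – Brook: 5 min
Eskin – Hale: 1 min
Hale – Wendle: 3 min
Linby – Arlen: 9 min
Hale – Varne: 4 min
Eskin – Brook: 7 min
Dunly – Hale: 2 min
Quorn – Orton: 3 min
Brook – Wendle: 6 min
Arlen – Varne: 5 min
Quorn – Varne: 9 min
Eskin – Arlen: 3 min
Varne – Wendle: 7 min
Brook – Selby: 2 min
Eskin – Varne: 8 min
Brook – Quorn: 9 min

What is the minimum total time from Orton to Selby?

Shortest distances from Orton:
Orton: 0
Quorn: 3  (via Orton)
Varne: 5  (via Orton)
Hale: 9  (via Varne)
Eskin: 10  (via Hale)
Arlen: 10  (via Varne)
Dunly: 11  (via Hale)
Pirton: 11  (via Hale)
Brook: 12  (via Quorn)
Wendle: 12  (via Varne)
Selby: 14  (via Brook)
Shortest route: Orton → Quorn → Brook → Selby = 14 min.

14 min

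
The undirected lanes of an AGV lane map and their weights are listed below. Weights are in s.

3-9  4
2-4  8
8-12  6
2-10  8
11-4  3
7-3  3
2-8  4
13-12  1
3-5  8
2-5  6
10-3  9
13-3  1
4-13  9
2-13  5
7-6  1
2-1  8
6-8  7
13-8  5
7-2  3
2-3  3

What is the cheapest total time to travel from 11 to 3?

Enumerating some paths:
11 - 4 - 2 - 3: 3+8+3 = 14
11 - 4 - 13 - 3: 3+9+1 = 13
The minimum is 13 s via 11 - 4 - 13 - 3.

13 s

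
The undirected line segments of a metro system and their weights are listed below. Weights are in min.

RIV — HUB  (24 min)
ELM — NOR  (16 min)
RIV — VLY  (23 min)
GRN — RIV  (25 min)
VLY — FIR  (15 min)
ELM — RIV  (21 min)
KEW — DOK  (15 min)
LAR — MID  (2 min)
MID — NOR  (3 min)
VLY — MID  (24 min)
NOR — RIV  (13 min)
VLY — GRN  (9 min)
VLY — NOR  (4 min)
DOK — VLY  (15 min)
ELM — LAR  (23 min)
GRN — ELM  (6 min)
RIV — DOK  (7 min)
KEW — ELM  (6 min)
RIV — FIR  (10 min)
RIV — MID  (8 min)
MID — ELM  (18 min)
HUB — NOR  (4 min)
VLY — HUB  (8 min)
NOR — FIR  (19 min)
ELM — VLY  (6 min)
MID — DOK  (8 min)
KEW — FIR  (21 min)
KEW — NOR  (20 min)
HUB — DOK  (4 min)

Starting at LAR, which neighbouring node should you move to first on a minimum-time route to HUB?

Compare a few routes:
LAR–MID–NOR–HUB: 2+3+4 = 9
LAR–MID–DOK–HUB: 2+8+4 = 14
The minimum is 9 min via LAR–MID–NOR–HUB.
So from LAR the first move is to MID.

MID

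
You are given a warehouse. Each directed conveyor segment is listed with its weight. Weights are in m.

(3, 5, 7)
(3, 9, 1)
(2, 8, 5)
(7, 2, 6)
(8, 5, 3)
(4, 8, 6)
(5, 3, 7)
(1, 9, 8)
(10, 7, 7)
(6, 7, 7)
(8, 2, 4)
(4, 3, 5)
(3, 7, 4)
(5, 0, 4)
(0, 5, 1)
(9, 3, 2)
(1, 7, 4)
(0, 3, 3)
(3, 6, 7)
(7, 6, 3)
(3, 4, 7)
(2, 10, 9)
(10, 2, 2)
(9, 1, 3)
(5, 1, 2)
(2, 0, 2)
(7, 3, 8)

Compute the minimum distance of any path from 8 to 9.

10 m

Enumerating some paths:
8–2–0–3–9: 4+2+3+1 = 10
8–5–3–9: 3+7+1 = 11
Cheapest is 8–2–0–3–9 at 10 m.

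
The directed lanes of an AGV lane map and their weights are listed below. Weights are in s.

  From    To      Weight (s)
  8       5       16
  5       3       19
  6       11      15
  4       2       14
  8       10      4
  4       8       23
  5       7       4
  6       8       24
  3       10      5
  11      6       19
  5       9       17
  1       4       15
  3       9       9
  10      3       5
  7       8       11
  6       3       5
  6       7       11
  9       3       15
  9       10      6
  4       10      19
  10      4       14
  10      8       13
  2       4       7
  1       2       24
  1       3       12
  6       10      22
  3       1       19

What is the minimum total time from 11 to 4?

Running Dijkstra from 11:
11: 0
6: 19  (via 11)
3: 24  (via 6)
10: 29  (via 3)
7: 30  (via 6)
9: 33  (via 3)
8: 41  (via 7)
1: 43  (via 3)
4: 43  (via 10)
Shortest route: 11 → 6 → 3 → 10 → 4 = 43 s.

43 s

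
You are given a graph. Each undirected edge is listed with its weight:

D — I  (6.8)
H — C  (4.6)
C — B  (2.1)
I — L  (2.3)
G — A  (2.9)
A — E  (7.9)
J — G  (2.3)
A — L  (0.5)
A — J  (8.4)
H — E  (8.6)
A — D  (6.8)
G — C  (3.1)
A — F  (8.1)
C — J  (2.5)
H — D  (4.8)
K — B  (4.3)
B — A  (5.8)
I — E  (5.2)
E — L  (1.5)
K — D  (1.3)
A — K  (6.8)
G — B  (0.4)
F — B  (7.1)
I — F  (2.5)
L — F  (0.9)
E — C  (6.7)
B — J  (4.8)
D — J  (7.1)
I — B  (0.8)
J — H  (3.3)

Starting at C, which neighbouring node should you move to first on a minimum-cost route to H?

Enumerating some paths:
C - J - H: 2.5+3.3 = 5.8
C - H: 4.6 = 4.6
C - B - G - J - H: 2.1+0.4+2.3+3.3 = 8.1
The minimum is 4.6 via C - H.
So from C the first move is to H.

H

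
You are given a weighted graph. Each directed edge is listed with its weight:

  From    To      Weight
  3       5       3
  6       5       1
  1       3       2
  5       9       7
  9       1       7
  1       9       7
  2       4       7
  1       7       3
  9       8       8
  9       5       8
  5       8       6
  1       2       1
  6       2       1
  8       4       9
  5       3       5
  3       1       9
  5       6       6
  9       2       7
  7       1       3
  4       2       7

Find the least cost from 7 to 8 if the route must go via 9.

Best 7 to 9: 7–1–9 costing 10
Best 9 to 8: 9–8 costing 8
Total via 9: 10 + 8 = 18.

18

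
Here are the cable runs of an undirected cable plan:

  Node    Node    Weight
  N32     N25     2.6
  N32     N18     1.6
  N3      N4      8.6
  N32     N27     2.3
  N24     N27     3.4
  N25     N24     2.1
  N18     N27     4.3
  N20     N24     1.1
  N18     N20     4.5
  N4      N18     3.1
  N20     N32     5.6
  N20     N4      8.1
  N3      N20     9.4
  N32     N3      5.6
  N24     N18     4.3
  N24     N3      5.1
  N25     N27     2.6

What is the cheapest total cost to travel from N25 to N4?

7.3

Enumerating some paths:
N25–N32–N18–N4: 2.6+1.6+3.1 = 7.3
N25–N24–N18–N4: 2.1+4.3+3.1 = 9.5
The minimum is 7.3 via N25–N32–N18–N4.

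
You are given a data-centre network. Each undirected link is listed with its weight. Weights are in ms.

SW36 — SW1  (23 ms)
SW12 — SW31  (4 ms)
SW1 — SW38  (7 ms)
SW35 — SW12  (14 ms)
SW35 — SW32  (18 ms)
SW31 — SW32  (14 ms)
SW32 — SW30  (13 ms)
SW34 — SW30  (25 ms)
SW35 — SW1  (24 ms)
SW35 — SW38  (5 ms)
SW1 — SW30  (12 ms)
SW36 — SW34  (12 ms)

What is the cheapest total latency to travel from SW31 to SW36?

53 ms

Candidate routes:
SW31 - SW12 - SW35 - SW1 - SW36: 4+14+24+23 = 65
SW31 - SW32 - SW30 - SW34 - SW36: 14+13+25+12 = 64
SW31 - SW12 - SW35 - SW38 - SW1 - SW36: 4+14+5+7+23 = 53
SW31 - SW32 - SW30 - SW1 - SW36: 14+13+12+23 = 62
The minimum is 53 ms via SW31 - SW12 - SW35 - SW38 - SW1 - SW36.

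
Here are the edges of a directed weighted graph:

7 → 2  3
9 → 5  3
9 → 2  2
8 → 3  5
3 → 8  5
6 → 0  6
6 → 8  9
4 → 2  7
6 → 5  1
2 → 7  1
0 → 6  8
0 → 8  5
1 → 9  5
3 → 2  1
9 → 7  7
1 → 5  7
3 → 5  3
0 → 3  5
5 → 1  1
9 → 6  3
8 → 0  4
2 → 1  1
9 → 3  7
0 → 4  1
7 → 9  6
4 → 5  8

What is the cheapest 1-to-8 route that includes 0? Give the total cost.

Shortest 1→0: 1–9–6–0 = 14
Shortest 0→8: 0–8 = 5
Total via 0: 14 + 5 = 19.

19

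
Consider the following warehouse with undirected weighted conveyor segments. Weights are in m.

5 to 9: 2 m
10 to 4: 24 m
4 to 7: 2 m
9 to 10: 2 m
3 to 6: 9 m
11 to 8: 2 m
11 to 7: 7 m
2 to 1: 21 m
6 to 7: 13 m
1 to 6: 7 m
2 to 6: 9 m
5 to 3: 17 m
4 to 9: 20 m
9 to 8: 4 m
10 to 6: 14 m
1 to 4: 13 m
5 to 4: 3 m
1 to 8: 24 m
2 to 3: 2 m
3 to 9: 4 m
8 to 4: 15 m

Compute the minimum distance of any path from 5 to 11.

Settle nodes by increasing distance from 5:
5: 0
9: 2  (via 5)
4: 3  (via 5)
10: 4  (via 9)
7: 5  (via 4)
3: 6  (via 9)
8: 6  (via 9)
2: 8  (via 3)
11: 8  (via 8)
Shortest route: 5 → 9 → 8 → 11 = 8 m.

8 m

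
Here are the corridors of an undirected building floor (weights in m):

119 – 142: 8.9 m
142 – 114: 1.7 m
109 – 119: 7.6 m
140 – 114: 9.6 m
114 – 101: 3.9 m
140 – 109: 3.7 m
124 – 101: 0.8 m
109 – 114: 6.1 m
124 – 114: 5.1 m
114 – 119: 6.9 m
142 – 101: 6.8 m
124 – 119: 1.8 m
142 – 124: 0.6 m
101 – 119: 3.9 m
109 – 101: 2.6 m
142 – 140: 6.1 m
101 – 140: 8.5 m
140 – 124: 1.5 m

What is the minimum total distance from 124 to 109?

3.4 m

Running Dijkstra from 124:
124: 0
142: 0.6  (via 124)
101: 0.8  (via 124)
140: 1.5  (via 124)
119: 1.8  (via 124)
114: 2.3  (via 142)
109: 3.4  (via 101)
Shortest route: 124 → 101 → 109 = 3.4 m.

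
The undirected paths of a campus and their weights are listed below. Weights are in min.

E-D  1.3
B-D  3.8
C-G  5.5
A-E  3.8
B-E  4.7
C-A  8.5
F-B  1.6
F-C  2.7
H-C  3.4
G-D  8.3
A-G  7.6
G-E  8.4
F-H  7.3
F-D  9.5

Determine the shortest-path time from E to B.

Shortest distances from E:
E: 0
D: 1.3  (via E)
A: 3.8  (via E)
B: 4.7  (via E)
Shortest route: E → B = 4.7 min.

4.7 min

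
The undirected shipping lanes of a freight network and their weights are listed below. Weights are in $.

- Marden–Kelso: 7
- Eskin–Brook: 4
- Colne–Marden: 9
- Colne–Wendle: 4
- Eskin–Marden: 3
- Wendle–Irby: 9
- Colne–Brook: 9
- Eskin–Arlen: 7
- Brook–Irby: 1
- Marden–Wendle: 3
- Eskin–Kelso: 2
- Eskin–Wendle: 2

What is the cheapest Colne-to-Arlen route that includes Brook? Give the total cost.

Best Colne to Brook: Colne–Brook costing 9
Shortest Brook→Arlen: Brook–Eskin–Arlen = 11
Total via Brook: 9 + 11 = $20.

$20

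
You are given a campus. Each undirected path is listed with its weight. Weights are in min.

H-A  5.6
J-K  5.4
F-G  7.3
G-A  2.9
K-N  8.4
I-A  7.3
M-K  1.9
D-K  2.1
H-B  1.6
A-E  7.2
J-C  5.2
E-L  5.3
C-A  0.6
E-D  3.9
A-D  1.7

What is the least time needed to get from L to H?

16.5 min

Enumerating some paths:
L - E - A - H: 5.3+7.2+5.6 = 18.1
L - E - D - A - H: 5.3+3.9+1.7+5.6 = 16.5
The minimum is 16.5 min via L - E - D - A - H.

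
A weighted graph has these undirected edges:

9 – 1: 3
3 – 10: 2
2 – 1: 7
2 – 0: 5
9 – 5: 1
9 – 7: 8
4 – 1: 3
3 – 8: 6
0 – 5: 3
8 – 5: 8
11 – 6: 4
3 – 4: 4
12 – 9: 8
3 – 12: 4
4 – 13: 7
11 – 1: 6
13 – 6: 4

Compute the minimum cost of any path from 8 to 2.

16

Enumerating some paths:
8 → 5 → 9 → 1 → 2: 8+1+3+7 = 19
8 → 5 → 0 → 2: 8+3+5 = 16
8 → 3 → 4 → 1 → 2: 6+4+3+7 = 20
Cheapest is 8 → 5 → 0 → 2 at 16.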